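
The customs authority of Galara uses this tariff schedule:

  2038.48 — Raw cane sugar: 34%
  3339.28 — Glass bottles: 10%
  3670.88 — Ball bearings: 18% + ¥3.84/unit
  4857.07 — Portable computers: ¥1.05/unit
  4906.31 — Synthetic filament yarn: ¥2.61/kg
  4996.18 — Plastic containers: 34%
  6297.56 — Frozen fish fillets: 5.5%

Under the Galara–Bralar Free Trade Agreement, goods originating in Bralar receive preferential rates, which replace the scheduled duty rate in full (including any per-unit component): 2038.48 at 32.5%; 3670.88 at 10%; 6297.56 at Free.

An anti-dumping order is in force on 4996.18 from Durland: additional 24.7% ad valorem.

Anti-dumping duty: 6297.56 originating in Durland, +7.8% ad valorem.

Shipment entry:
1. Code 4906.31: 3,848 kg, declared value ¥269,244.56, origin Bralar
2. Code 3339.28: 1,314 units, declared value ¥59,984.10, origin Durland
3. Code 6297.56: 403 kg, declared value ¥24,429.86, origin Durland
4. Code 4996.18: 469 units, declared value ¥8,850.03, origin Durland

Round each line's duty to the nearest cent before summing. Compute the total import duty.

¥24,485.83

Line 1 (4906.31, Bralar, 3,848 kg, ¥269,244.56):
Base rate for 4906.31 is ¥2.61/kg.
Origin Bralar is the FTA partner but 4906.31 is not on the preference list; base rate stands.
Duty = 3,848 × ¥2.61 = ¥10,043.28.
Line 2 (3339.28, Durland, 1,314 units, ¥59,984.10):
Base rate for 3339.28 is 10%.
Duty = ¥59,984.10 × 10% = ¥5,998.41.
Line 3 (6297.56, Durland, 403 kg, ¥24,429.86):
Base rate for 6297.56 is 5.5%.
6297.56 has an FTA preferential rate, but origin Durland is not Bralar; base rate stands.
Additional duty on 6297.56 from Durland: +7.8%. Applied ad valorem rate: 5.5% + 7.8% = 13.3%.
Duty = ¥24,429.86 × 13.3% = ¥3,249.17.
Line 4 (4996.18, Durland, 469 units, ¥8,850.03):
Base rate for 4996.18 is 34%.
Additional duty on 4996.18 from Durland: +24.7%. Applied ad valorem rate: 34% + 24.7% = 58.7%.
Duty = ¥8,850.03 × 58.7% = ¥5,194.97.
Total = ¥10,043.28 + ¥5,998.41 + ¥3,249.17 + ¥5,194.97 = ¥24,485.83.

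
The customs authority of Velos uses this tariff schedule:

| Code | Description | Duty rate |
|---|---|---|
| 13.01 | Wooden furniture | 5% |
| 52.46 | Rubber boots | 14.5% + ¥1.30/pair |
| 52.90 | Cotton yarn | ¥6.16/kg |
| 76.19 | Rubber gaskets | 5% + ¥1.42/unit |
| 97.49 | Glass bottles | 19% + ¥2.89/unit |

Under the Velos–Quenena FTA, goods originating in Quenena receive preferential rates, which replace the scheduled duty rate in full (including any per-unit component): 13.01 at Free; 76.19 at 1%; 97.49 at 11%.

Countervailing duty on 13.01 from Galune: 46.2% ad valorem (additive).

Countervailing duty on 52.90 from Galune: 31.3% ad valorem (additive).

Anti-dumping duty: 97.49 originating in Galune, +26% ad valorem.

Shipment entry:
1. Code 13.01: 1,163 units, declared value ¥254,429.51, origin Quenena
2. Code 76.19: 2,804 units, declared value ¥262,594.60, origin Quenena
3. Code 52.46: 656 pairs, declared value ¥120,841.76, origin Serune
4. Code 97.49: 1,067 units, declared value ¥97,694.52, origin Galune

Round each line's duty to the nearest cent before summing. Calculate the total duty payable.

Line 1 (13.01, Quenena, 1,163 units, ¥254,429.51):
Base rate for 13.01 is 5%.
Origin Quenena qualifies under the Velos–Quenena agreement and 13.01 is covered: preferential rate Free applies instead.
The additional-duty order on 13.01 targets Galune, not Quenena; it does not apply.
Duty = ¥254,429.51 × 0% = ¥0.00.
Line 2 (76.19, Quenena, 2,804 units, ¥262,594.60):
Base rate for 76.19 is 5% + ¥1.42/unit.
Origin Quenena qualifies under the Velos–Quenena agreement and 76.19 is covered: preferential rate 1% applies instead.
Duty = ¥262,594.60 × 1% = ¥2,625.95.
Line 3 (52.46, Serune, 656 pairs, ¥120,841.76):
Base rate for 52.46 is 14.5% + ¥1.30/pair.
Duty = ¥120,841.76 × 14.5% + 656 × ¥1.30 = ¥18,374.86.
Line 4 (97.49, Galune, 1,067 units, ¥97,694.52):
Base rate for 97.49 is 19% + ¥2.89/unit.
97.49 has an FTA preferential rate, but origin Galune is not Quenena; base rate stands.
Additional duty on 97.49 from Galune: +26%. Applied ad valorem rate: 19% + 26% = 45%.
Duty = ¥97,694.52 × 45% + 1,067 × ¥2.89 = ¥47,046.16.
Total = ¥0.00 + ¥2,625.95 + ¥18,374.86 + ¥47,046.16 = ¥68,046.97.

¥68,046.97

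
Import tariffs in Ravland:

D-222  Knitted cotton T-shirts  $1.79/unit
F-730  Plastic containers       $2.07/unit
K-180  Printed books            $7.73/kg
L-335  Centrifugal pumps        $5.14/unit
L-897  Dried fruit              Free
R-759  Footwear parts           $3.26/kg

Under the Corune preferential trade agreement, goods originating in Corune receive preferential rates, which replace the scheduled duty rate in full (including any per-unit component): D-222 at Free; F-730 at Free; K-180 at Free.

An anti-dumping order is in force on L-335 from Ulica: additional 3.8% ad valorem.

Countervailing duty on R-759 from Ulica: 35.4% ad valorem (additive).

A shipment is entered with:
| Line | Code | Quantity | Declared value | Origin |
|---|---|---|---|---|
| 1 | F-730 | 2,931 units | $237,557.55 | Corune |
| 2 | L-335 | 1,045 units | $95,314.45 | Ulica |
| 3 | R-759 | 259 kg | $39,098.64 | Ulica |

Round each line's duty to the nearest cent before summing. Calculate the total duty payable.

Line 1 (F-730, Corune, 2,931 units, $237,557.55):
Base rate for F-730 is $2.07/unit.
Origin Corune qualifies under the Ravland–Corune agreement and F-730 is covered: preferential rate Free applies instead.
Duty = $237,557.55 × 0% = $0.00.
Line 2 (L-335, Ulica, 1,045 units, $95,314.45):
Base rate for L-335 is $5.14/unit.
Additional duty on L-335 from Ulica: +3.8% ad valorem. Applied ad valorem rate = 3.8%.
Duty = $95,314.45 × 3.8% + 1,045 × $5.14 = $8,993.25.
Line 3 (R-759, Ulica, 259 kg, $39,098.64):
Base rate for R-759 is $3.26/kg.
Additional duty on R-759 from Ulica: +35.4% ad valorem. Applied ad valorem rate = 35.4%.
Duty = $39,098.64 × 35.4% + 259 × $3.26 = $14,685.26.
Total = $0.00 + $8,993.25 + $14,685.26 = $23,678.51.

$23,678.51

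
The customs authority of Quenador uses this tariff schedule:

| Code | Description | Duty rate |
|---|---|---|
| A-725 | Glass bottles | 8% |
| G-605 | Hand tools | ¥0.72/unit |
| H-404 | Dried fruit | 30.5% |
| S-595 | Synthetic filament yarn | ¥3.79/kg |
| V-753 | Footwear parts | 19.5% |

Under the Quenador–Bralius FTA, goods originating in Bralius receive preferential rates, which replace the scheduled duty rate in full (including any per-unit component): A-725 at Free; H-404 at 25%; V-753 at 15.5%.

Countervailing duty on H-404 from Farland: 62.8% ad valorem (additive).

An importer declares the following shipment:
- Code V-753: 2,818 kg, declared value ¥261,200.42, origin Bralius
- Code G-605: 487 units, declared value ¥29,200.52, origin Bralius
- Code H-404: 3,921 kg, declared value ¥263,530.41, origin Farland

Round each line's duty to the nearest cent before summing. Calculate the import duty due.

Line 1 (V-753, Bralius, 2,818 kg, ¥261,200.42):
Base rate for V-753 is 19.5%.
Origin Bralius qualifies under the Quenador–Bralius agreement and V-753 is covered: preferential rate 15.5% applies instead.
Duty = ¥261,200.42 × 15.5% = ¥40,486.07.
Line 2 (G-605, Bralius, 487 units, ¥29,200.52):
Base rate for G-605 is ¥0.72/unit.
Origin Bralius is the FTA partner but G-605 is not on the preference list; base rate stands.
Duty = 487 × ¥0.72 = ¥350.64.
Line 3 (H-404, Farland, 3,921 kg, ¥263,530.41):
Base rate for H-404 is 30.5%.
H-404 has an FTA preferential rate, but origin Farland is not Bralius; base rate stands.
Additional duty on H-404 from Farland: +62.8%. Applied ad valorem rate: 30.5% + 62.8% = 93.3%.
Duty = ¥263,530.41 × 93.3% = ¥245,873.87.
Total = ¥40,486.07 + ¥350.64 + ¥245,873.87 = ¥286,710.58.

¥286,710.58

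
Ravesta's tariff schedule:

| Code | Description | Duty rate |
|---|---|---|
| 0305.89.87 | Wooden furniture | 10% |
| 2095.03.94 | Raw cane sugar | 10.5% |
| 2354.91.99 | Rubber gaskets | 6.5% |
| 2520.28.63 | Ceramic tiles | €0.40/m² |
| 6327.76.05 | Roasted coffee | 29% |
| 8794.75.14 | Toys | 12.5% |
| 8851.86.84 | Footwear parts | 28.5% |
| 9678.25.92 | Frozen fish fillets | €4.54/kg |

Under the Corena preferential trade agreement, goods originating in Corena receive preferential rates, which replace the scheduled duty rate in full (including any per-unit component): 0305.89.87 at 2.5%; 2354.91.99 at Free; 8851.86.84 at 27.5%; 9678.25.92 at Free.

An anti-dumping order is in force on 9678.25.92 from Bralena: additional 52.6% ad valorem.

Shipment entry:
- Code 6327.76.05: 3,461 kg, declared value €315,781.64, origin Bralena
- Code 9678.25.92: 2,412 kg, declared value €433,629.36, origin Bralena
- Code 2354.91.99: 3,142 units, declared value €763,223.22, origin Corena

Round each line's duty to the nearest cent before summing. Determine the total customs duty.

€330,616.20

Line 1 (6327.76.05, Bralena, 3,461 kg, €315,781.64):
Base rate for 6327.76.05 is 29%.
Duty = €315,781.64 × 29% = €91,576.68.
Line 2 (9678.25.92, Bralena, 2,412 kg, €433,629.36):
Base rate for 9678.25.92 is €4.54/kg.
9678.25.92 has an FTA preferential rate, but origin Bralena is not Corena; base rate stands.
Additional duty on 9678.25.92 from Bralena: +52.6% ad valorem. Applied ad valorem rate = 52.6%.
Duty = €433,629.36 × 52.6% + 2,412 × €4.54 = €239,039.52.
Line 3 (2354.91.99, Corena, 3,142 units, €763,223.22):
Base rate for 2354.91.99 is 6.5%.
Origin Corena qualifies under the Ravesta–Corena agreement and 2354.91.99 is covered: preferential rate Free applies instead.
Duty = €763,223.22 × 0% = €0.00.
Total = €91,576.68 + €239,039.52 + €0.00 = €330,616.20.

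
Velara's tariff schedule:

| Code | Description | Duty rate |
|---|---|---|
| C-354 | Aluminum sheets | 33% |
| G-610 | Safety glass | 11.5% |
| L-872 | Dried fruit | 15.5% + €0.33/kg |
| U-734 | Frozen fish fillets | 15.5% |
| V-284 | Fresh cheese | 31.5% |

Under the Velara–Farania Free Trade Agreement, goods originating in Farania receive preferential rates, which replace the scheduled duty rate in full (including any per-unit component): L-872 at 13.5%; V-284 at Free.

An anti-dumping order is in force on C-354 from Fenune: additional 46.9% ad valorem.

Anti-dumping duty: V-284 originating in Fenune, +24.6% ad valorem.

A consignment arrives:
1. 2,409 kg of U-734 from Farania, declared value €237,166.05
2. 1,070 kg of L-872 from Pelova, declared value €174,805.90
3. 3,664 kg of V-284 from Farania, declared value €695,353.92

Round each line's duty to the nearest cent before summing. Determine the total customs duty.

Line 1 (U-734, Farania, 2,409 kg, €237,166.05):
Base rate for U-734 is 15.5%.
Origin Farania is the FTA partner but U-734 is not on the preference list; base rate stands.
Duty = €237,166.05 × 15.5% = €36,760.74.
Line 2 (L-872, Pelova, 1,070 kg, €174,805.90):
Base rate for L-872 is 15.5% + €0.33/kg.
L-872 has an FTA preferential rate, but origin Pelova is not Farania; base rate stands.
Duty = €174,805.90 × 15.5% + 1,070 × €0.33 = €27,448.01.
Line 3 (V-284, Farania, 3,664 kg, €695,353.92):
Base rate for V-284 is 31.5%.
Origin Farania qualifies under the Velara–Farania agreement and V-284 is covered: preferential rate Free applies instead.
The additional-duty order on V-284 targets Fenune, not Farania; it does not apply.
Duty = €695,353.92 × 0% = €0.00.
Total = €36,760.74 + €27,448.01 + €0.00 = €64,208.75.

€64,208.75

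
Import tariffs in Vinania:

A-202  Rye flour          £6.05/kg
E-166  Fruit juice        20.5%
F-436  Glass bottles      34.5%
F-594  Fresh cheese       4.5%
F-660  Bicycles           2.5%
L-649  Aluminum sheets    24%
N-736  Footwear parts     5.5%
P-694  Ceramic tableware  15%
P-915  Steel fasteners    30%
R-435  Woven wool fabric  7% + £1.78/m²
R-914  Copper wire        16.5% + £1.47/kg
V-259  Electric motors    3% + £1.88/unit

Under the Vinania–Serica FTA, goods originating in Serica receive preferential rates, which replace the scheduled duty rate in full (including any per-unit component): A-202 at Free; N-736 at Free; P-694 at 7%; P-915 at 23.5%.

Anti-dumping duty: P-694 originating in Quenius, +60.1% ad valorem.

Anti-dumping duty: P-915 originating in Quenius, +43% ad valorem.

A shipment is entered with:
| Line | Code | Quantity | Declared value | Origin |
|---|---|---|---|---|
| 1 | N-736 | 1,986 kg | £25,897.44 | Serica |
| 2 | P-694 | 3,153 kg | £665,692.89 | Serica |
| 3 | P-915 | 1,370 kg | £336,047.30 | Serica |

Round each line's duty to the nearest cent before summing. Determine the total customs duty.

Line 1 (N-736, Serica, 1,986 kg, £25,897.44):
Base rate for N-736 is 5.5%.
Origin Serica qualifies under the Vinania–Serica agreement and N-736 is covered: preferential rate Free applies instead.
Duty = £25,897.44 × 0% = £0.00.
Line 2 (P-694, Serica, 3,153 kg, £665,692.89):
Base rate for P-694 is 15%.
Origin Serica qualifies under the Vinania–Serica agreement and P-694 is covered: preferential rate 7% applies instead.
The additional-duty order on P-694 targets Quenius, not Serica; it does not apply.
Duty = £665,692.89 × 7% = £46,598.50.
Line 3 (P-915, Serica, 1,370 kg, £336,047.30):
Base rate for P-915 is 30%.
Origin Serica qualifies under the Vinania–Serica agreement and P-915 is covered: preferential rate 23.5% applies instead.
The additional-duty order on P-915 targets Quenius, not Serica; it does not apply.
Duty = £336,047.30 × 23.5% = £78,971.12.
Total = £0.00 + £46,598.50 + £78,971.12 = £125,569.62.

£125,569.62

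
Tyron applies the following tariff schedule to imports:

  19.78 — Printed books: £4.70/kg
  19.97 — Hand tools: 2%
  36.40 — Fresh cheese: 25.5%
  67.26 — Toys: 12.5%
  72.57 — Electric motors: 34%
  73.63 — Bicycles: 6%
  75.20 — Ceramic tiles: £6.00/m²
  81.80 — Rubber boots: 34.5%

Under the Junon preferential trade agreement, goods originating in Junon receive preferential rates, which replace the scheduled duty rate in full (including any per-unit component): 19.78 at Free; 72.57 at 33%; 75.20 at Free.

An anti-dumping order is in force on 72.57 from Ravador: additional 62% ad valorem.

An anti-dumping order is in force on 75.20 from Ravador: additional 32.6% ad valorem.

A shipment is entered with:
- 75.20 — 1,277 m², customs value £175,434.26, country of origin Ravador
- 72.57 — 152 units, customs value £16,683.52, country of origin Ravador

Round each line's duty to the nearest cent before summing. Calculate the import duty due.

£80,869.75

Line 1 (75.20, Ravador, 1,277 m², £175,434.26):
Base rate for 75.20 is £6.00/m².
75.20 has an FTA preferential rate, but origin Ravador is not Junon; base rate stands.
Additional duty on 75.20 from Ravador: +32.6% ad valorem. Applied ad valorem rate = 32.6%.
Duty = £175,434.26 × 32.6% + 1,277 × £6.00 = £64,853.57.
Line 2 (72.57, Ravador, 152 units, £16,683.52):
Base rate for 72.57 is 34%.
72.57 has an FTA preferential rate, but origin Ravador is not Junon; base rate stands.
Additional duty on 72.57 from Ravador: +62%. Applied ad valorem rate: 34% + 62% = 96%.
Duty = £16,683.52 × 96% = £16,016.18.
Total = £64,853.57 + £16,016.18 = £80,869.75.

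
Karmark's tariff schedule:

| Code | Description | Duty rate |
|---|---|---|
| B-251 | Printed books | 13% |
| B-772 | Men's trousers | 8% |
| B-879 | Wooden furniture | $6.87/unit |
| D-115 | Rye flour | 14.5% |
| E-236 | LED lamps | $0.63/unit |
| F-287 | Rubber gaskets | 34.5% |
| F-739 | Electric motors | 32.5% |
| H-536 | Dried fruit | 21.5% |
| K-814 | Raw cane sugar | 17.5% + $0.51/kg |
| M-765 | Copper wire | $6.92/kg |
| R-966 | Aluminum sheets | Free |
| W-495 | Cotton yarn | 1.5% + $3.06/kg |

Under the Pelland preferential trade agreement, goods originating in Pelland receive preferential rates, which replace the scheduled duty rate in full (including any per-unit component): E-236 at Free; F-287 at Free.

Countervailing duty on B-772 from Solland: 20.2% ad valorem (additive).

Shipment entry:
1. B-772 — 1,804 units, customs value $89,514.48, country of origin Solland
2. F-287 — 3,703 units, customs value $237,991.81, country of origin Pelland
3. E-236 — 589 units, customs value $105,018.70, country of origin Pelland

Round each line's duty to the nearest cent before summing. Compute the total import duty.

$25,243.08

Line 1 (B-772, Solland, 1,804 units, $89,514.48):
Base rate for B-772 is 8%.
Additional duty on B-772 from Solland: +20.2%. Applied ad valorem rate: 8% + 20.2% = 28.2%.
Duty = $89,514.48 × 28.2% = $25,243.08.
Line 2 (F-287, Pelland, 3,703 units, $237,991.81):
Base rate for F-287 is 34.5%.
Origin Pelland qualifies under the Karmark–Pelland agreement and F-287 is covered: preferential rate Free applies instead.
Duty = $237,991.81 × 0% = $0.00.
Line 3 (E-236, Pelland, 589 units, $105,018.70):
Base rate for E-236 is $0.63/unit.
Origin Pelland qualifies under the Karmark–Pelland agreement and E-236 is covered: preferential rate Free applies instead.
Duty = $105,018.70 × 0% = $0.00.
Total = $25,243.08 + $0.00 + $0.00 = $25,243.08.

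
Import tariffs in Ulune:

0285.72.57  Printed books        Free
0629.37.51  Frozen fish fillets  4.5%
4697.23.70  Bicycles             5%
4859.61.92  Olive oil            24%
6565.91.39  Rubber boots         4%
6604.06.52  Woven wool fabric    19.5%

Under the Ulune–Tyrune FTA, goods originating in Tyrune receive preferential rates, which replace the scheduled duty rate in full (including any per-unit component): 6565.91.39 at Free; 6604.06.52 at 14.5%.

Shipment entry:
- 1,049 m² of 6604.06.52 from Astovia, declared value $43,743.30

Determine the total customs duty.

$8,529.94

Line 1 (6604.06.52, Astovia, 1,049 m², $43,743.30):
Base rate for 6604.06.52 is 19.5%.
6604.06.52 has an FTA preferential rate, but origin Astovia is not Tyrune; base rate stands.
Duty = $43,743.30 × 19.5% = $8,529.94.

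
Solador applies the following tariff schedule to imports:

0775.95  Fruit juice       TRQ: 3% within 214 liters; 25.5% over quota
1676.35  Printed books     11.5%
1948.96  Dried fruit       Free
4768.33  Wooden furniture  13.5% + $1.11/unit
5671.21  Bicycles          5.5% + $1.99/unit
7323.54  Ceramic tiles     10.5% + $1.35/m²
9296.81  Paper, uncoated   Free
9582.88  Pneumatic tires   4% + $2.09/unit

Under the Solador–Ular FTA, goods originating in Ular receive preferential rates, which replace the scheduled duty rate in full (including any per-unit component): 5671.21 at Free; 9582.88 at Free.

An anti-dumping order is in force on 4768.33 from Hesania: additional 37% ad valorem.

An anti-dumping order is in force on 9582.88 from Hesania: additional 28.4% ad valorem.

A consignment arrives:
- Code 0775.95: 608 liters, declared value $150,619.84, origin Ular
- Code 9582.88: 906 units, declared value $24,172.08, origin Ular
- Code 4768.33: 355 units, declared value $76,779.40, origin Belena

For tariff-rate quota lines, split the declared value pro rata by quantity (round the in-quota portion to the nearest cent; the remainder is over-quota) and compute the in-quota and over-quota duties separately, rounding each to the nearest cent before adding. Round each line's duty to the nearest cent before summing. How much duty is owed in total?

Line 1 (0775.95, Ular, 608 liters, $150,619.84):
Code 0775.95 is under a tariff-rate quota (threshold 214 liters). In-quota: 214 liters at 3%; over-quota: 394 liters at 25.5%.
Pro-rata value split: in-quota = $150,619.84 × 214/608 = $53,014.22; over-quota = $150,619.84 − $53,014.22 = $97,605.62.
In-quota duty = $53,014.22 × 3% = $1,590.43. Over-quota duty = $97,605.62 × 25.5% = $24,889.43.
Line duty = $1,590.43 + $24,889.43 = $26,479.86.
Line 2 (9582.88, Ular, 906 units, $24,172.08):
Base rate for 9582.88 is 4% + $2.09/unit.
Origin Ular qualifies under the Solador–Ular agreement and 9582.88 is covered: preferential rate Free applies instead.
The additional-duty order on 9582.88 targets Hesania, not Ular; it does not apply.
Duty = $24,172.08 × 0% = $0.00.
Line 3 (4768.33, Belena, 355 units, $76,779.40):
Base rate for 4768.33 is 13.5% + $1.11/unit.
The additional-duty order on 4768.33 targets Hesania, not Belena; it does not apply.
Duty = $76,779.40 × 13.5% + 355 × $1.11 = $10,759.27.
Total = $26,479.86 + $0.00 + $10,759.27 = $37,239.13.

$37,239.13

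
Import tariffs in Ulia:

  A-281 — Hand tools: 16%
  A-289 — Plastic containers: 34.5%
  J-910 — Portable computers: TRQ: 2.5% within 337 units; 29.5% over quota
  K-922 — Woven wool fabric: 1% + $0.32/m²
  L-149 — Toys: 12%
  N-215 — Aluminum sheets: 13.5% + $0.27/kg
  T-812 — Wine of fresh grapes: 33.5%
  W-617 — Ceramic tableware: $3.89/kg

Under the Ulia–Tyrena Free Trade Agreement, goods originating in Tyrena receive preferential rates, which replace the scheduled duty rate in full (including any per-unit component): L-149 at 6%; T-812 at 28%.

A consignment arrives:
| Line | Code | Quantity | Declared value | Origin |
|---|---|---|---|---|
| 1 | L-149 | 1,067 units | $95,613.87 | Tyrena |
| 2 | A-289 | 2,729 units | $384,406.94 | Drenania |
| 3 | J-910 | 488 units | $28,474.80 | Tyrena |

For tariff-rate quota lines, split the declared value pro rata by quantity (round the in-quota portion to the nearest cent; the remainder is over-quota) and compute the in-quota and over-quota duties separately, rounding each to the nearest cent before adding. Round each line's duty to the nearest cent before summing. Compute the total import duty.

Line 1 (L-149, Tyrena, 1,067 units, $95,613.87):
Base rate for L-149 is 12%.
Origin Tyrena qualifies under the Ulia–Tyrena agreement and L-149 is covered: preferential rate 6% applies instead.
Duty = $95,613.87 × 6% = $5,736.83.
Line 2 (A-289, Drenania, 2,729 units, $384,406.94):
Base rate for A-289 is 34.5%.
Duty = $384,406.94 × 34.5% = $132,620.39.
Line 3 (J-910, Tyrena, 488 units, $28,474.80):
Code J-910 is under a tariff-rate quota (threshold 337 units). In-quota: 337 units at 2.5%; over-quota: 151 units at 29.5%.
Pro-rata value split: in-quota = $28,474.80 × 337/488 = $19,663.95; over-quota = $28,474.80 − $19,663.95 = $8,810.85.
In-quota duty = $19,663.95 × 2.5% = $491.60. Over-quota duty = $8,810.85 × 29.5% = $2,599.20.
Line duty = $491.60 + $2,599.20 = $3,090.80.
Total = $5,736.83 + $132,620.39 + $3,090.80 = $141,448.02.

$141,448.02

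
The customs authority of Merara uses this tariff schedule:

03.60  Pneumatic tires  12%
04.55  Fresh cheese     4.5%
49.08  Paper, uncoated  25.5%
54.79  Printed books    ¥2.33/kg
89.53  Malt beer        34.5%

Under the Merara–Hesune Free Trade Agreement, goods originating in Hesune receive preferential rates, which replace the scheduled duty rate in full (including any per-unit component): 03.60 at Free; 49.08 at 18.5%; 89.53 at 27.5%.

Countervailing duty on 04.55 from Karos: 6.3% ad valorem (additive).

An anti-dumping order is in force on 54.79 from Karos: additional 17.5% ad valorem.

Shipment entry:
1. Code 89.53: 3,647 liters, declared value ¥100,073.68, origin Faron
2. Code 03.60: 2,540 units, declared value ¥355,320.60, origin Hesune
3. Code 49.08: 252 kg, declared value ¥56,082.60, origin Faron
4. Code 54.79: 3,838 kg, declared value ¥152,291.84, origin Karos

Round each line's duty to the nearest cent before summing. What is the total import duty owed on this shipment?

Line 1 (89.53, Faron, 3,647 liters, ¥100,073.68):
Base rate for 89.53 is 34.5%.
89.53 has an FTA preferential rate, but origin Faron is not Hesune; base rate stands.
Duty = ¥100,073.68 × 34.5% = ¥34,525.42.
Line 2 (03.60, Hesune, 2,540 units, ¥355,320.60):
Base rate for 03.60 is 12%.
Origin Hesune qualifies under the Merara–Hesune agreement and 03.60 is covered: preferential rate Free applies instead.
Duty = ¥355,320.60 × 0% = ¥0.00.
Line 3 (49.08, Faron, 252 kg, ¥56,082.60):
Base rate for 49.08 is 25.5%.
49.08 has an FTA preferential rate, but origin Faron is not Hesune; base rate stands.
Duty = ¥56,082.60 × 25.5% = ¥14,301.06.
Line 4 (54.79, Karos, 3,838 kg, ¥152,291.84):
Base rate for 54.79 is ¥2.33/kg.
Additional duty on 54.79 from Karos: +17.5% ad valorem. Applied ad valorem rate = 17.5%.
Duty = ¥152,291.84 × 17.5% + 3,838 × ¥2.33 = ¥35,593.61.
Total = ¥34,525.42 + ¥0.00 + ¥14,301.06 + ¥35,593.61 = ¥84,420.09.

¥84,420.09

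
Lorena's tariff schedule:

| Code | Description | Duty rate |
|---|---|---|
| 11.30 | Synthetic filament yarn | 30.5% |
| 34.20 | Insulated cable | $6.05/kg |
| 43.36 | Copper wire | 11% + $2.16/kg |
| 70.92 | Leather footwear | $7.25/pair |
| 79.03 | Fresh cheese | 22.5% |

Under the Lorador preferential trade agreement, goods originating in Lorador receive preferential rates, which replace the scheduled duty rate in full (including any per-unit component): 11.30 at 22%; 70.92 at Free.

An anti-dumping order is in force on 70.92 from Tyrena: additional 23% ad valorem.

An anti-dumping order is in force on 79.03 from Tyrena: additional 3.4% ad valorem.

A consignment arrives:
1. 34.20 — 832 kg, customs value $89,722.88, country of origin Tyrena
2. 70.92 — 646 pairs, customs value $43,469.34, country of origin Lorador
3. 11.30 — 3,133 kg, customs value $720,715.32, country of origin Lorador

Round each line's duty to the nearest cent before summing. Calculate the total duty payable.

$163,590.97

Line 1 (34.20, Tyrena, 832 kg, $89,722.88):
Base rate for 34.20 is $6.05/kg.
Duty = 832 × $6.05 = $5,033.60.
Line 2 (70.92, Lorador, 646 pairs, $43,469.34):
Base rate for 70.92 is $7.25/pair.
Origin Lorador qualifies under the Lorena–Lorador agreement and 70.92 is covered: preferential rate Free applies instead.
The additional-duty order on 70.92 targets Tyrena, not Lorador; it does not apply.
Duty = $43,469.34 × 0% = $0.00.
Line 3 (11.30, Lorador, 3,133 kg, $720,715.32):
Base rate for 11.30 is 30.5%.
Origin Lorador qualifies under the Lorena–Lorador agreement and 11.30 is covered: preferential rate 22% applies instead.
Duty = $720,715.32 × 22% = $158,557.37.
Total = $5,033.60 + $0.00 + $158,557.37 = $163,590.97.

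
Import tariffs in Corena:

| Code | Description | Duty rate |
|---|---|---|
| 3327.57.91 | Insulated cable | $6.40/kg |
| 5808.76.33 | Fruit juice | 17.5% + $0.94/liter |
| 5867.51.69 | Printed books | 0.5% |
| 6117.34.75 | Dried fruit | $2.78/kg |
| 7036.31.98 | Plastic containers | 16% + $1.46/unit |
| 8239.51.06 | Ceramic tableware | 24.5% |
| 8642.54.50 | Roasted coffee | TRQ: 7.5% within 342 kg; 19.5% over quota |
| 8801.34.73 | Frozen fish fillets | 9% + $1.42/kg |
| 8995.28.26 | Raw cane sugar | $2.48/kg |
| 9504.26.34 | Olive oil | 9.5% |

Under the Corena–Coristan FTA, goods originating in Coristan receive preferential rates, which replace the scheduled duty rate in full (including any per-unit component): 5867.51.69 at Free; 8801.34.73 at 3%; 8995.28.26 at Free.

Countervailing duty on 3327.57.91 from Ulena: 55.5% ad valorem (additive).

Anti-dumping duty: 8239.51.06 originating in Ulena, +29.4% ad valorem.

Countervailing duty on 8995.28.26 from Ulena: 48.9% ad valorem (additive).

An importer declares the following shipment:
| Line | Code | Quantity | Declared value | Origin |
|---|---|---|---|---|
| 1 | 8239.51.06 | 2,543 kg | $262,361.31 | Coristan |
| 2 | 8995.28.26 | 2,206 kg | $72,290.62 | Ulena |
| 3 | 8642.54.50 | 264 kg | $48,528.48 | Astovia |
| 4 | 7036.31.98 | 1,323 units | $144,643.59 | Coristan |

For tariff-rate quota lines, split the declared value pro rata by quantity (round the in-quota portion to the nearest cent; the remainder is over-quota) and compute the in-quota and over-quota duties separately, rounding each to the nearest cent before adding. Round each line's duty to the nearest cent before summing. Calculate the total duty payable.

Line 1 (8239.51.06, Coristan, 2,543 kg, $262,361.31):
Base rate for 8239.51.06 is 24.5%.
Origin Coristan is the FTA partner but 8239.51.06 is not on the preference list; base rate stands.
The additional-duty order on 8239.51.06 targets Ulena, not Coristan; it does not apply.
Duty = $262,361.31 × 24.5% = $64,278.52.
Line 2 (8995.28.26, Ulena, 2,206 kg, $72,290.62):
Base rate for 8995.28.26 is $2.48/kg.
8995.28.26 has an FTA preferential rate, but origin Ulena is not Coristan; base rate stands.
Additional duty on 8995.28.26 from Ulena: +48.9% ad valorem. Applied ad valorem rate = 48.9%.
Duty = $72,290.62 × 48.9% + 2,206 × $2.48 = $40,820.99.
Line 3 (8642.54.50, Astovia, 264 kg, $48,528.48):
Code 8642.54.50 is under a tariff-rate quota (threshold 342 kg). Quantity 264 kg is within the quota, so the in-quota rate 7.5% applies to the full value.
Duty = $48,528.48 × 7.5% = $3,639.64.
Line 4 (7036.31.98, Coristan, 1,323 units, $144,643.59):
Base rate for 7036.31.98 is 16% + $1.46/unit.
Origin Coristan is the FTA partner but 7036.31.98 is not on the preference list; base rate stands.
Duty = $144,643.59 × 16% + 1,323 × $1.46 = $25,074.55.
Total = $64,278.52 + $40,820.99 + $3,639.64 + $25,074.55 = $133,813.70.

$133,813.70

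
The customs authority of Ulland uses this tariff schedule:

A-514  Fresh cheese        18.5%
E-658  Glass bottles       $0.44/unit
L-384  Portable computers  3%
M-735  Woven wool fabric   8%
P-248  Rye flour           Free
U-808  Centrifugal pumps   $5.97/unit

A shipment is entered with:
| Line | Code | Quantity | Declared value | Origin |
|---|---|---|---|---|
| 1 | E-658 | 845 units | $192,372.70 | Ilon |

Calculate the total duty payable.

$371.80

Line 1 (E-658, Ilon, 845 units, $192,372.70):
Base rate for E-658 is $0.44/unit.
Duty = 845 × $0.44 = $371.80.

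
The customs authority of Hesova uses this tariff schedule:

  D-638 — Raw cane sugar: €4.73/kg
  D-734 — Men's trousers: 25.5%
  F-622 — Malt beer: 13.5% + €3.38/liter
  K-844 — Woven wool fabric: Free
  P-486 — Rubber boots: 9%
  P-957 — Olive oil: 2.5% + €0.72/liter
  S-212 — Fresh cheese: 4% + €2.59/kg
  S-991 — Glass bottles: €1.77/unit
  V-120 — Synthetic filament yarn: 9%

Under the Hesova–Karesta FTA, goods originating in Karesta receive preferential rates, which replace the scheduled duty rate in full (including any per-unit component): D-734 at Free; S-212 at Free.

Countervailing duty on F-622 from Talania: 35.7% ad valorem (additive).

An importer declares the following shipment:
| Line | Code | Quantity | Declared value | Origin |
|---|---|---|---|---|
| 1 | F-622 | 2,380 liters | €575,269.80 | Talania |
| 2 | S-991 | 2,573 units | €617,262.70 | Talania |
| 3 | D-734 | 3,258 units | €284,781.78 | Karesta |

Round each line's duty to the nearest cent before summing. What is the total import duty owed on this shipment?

Line 1 (F-622, Talania, 2,380 liters, €575,269.80):
Base rate for F-622 is 13.5% + €3.38/liter.
Additional duty on F-622 from Talania: +35.7%. Applied ad valorem rate: 13.5% + 35.7% = 49.2%.
Duty = €575,269.80 × 49.2% + 2,380 × €3.38 = €291,077.14.
Line 2 (S-991, Talania, 2,573 units, €617,262.70):
Base rate for S-991 is €1.77/unit.
Duty = 2,573 × €1.77 = €4,554.21.
Line 3 (D-734, Karesta, 3,258 units, €284,781.78):
Base rate for D-734 is 25.5%.
Origin Karesta qualifies under the Hesova–Karesta agreement and D-734 is covered: preferential rate Free applies instead.
Duty = €284,781.78 × 0% = €0.00.
Total = €291,077.14 + €4,554.21 + €0.00 = €295,631.35.

€295,631.35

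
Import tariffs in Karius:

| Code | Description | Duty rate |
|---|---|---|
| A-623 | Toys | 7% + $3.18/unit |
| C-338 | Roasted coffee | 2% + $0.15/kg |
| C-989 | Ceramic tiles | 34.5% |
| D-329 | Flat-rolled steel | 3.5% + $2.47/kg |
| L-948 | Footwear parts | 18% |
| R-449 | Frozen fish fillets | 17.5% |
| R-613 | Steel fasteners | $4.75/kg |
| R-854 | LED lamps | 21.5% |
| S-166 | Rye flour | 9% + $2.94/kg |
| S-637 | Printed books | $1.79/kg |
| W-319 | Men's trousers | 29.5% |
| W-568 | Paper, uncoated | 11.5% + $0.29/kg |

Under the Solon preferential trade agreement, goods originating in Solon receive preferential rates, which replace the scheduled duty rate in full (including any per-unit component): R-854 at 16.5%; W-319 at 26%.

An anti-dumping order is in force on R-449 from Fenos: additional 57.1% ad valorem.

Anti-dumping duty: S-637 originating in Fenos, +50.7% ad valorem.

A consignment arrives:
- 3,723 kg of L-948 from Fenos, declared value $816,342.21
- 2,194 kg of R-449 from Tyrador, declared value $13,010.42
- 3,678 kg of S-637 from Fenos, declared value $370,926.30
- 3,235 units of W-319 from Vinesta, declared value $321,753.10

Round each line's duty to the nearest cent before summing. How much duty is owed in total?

Line 1 (L-948, Fenos, 3,723 kg, $816,342.21):
Base rate for L-948 is 18%.
Duty = $816,342.21 × 18% = $146,941.60.
Line 2 (R-449, Tyrador, 2,194 kg, $13,010.42):
Base rate for R-449 is 17.5%.
The additional-duty order on R-449 targets Fenos, not Tyrador; it does not apply.
Duty = $13,010.42 × 17.5% = $2,276.82.
Line 3 (S-637, Fenos, 3,678 kg, $370,926.30):
Base rate for S-637 is $1.79/kg.
Additional duty on S-637 from Fenos: +50.7% ad valorem. Applied ad valorem rate = 50.7%.
Duty = $370,926.30 × 50.7% + 3,678 × $1.79 = $194,643.25.
Line 4 (W-319, Vinesta, 3,235 units, $321,753.10):
Base rate for W-319 is 29.5%.
W-319 has an FTA preferential rate, but origin Vinesta is not Solon; base rate stands.
Duty = $321,753.10 × 29.5% = $94,917.16.
Total = $146,941.60 + $2,276.82 + $194,643.25 + $94,917.16 = $438,778.83.

$438,778.83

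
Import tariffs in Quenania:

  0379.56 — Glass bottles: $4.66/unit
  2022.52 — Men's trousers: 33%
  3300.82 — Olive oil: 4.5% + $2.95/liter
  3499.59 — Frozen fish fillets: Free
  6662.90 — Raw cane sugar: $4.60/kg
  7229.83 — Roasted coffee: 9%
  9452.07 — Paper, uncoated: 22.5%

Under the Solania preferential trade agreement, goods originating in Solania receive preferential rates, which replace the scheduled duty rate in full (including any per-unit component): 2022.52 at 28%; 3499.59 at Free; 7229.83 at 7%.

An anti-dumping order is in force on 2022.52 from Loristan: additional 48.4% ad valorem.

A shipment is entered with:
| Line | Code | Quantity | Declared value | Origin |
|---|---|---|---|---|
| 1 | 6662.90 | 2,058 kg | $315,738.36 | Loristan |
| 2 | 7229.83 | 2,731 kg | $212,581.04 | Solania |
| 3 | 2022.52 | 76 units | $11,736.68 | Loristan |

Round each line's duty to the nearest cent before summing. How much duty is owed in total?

Line 1 (6662.90, Loristan, 2,058 kg, $315,738.36):
Base rate for 6662.90 is $4.60/kg.
Duty = 2,058 × $4.60 = $9,466.80.
Line 2 (7229.83, Solania, 2,731 kg, $212,581.04):
Base rate for 7229.83 is 9%.
Origin Solania qualifies under the Quenania–Solania agreement and 7229.83 is covered: preferential rate 7% applies instead.
Duty = $212,581.04 × 7% = $14,880.67.
Line 3 (2022.52, Loristan, 76 units, $11,736.68):
Base rate for 2022.52 is 33%.
2022.52 has an FTA preferential rate, but origin Loristan is not Solania; base rate stands.
Additional duty on 2022.52 from Loristan: +48.4%. Applied ad valorem rate: 33% + 48.4% = 81.4%.
Duty = $11,736.68 × 81.4% = $9,553.66.
Total = $9,466.80 + $14,880.67 + $9,553.66 = $33,901.13.

$33,901.13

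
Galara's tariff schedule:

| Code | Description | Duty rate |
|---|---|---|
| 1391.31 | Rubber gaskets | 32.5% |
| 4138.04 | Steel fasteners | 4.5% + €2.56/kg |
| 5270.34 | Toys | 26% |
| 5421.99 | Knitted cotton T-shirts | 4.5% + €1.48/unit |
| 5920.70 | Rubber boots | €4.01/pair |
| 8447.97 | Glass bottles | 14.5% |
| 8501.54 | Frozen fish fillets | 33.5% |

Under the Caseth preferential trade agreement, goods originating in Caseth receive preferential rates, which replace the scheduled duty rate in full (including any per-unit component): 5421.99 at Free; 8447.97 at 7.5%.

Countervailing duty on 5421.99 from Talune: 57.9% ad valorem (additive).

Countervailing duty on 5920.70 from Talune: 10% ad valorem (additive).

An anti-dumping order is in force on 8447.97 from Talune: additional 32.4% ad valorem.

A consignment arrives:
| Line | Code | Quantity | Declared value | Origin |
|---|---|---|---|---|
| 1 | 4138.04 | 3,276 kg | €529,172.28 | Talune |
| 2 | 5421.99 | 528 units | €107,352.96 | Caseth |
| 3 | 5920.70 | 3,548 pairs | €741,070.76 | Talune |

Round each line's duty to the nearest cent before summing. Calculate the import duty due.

Line 1 (4138.04, Talune, 3,276 kg, €529,172.28):
Base rate for 4138.04 is 4.5% + €2.56/kg.
Duty = €529,172.28 × 4.5% + 3,276 × €2.56 = €32,199.31.
Line 2 (5421.99, Caseth, 528 units, €107,352.96):
Base rate for 5421.99 is 4.5% + €1.48/unit.
Origin Caseth qualifies under the Galara–Caseth agreement and 5421.99 is covered: preferential rate Free applies instead.
The additional-duty order on 5421.99 targets Talune, not Caseth; it does not apply.
Duty = €107,352.96 × 0% = €0.00.
Line 3 (5920.70, Talune, 3,548 pairs, €741,070.76):
Base rate for 5920.70 is €4.01/pair.
Additional duty on 5920.70 from Talune: +10% ad valorem. Applied ad valorem rate = 10%.
Duty = €741,070.76 × 10% + 3,548 × €4.01 = €88,334.56.
Total = €32,199.31 + €0.00 + €88,334.56 = €120,533.87.

€120,533.87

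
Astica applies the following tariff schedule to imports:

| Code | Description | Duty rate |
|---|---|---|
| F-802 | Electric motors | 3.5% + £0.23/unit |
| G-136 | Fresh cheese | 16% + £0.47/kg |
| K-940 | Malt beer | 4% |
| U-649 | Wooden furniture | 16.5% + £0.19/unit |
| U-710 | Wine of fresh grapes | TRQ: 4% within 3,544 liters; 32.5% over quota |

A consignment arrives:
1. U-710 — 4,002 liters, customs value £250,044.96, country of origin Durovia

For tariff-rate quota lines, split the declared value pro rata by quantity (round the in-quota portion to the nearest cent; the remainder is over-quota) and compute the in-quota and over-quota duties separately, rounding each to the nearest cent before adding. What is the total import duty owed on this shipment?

Line 1 (U-710, Durovia, 4,002 liters, £250,044.96):
Code U-710 is under a tariff-rate quota (threshold 3,544 liters). In-quota: 3,544 liters at 4%; over-quota: 458 liters at 32.5%.
Pro-rata value split: in-quota = £250,044.96 × 3,544/4,002 = £221,429.12; over-quota = £250,044.96 − £221,429.12 = £28,615.84.
In-quota duty = £221,429.12 × 4% = £8,857.16. Over-quota duty = £28,615.84 × 32.5% = £9,300.15.
Line duty = £8,857.16 + £9,300.15 = £18,157.31.

£18,157.31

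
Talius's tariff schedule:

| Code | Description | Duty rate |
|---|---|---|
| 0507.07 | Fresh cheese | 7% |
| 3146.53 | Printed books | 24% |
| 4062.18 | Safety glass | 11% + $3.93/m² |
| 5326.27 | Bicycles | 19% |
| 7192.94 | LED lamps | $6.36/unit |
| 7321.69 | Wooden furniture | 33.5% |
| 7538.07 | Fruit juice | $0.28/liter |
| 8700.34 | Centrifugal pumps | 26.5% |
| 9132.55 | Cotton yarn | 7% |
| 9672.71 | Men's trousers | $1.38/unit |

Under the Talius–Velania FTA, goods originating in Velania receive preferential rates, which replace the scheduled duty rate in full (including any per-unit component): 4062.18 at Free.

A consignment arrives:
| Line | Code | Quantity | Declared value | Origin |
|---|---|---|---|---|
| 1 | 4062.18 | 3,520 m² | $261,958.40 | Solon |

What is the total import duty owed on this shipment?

Line 1 (4062.18, Solon, 3,520 m², $261,958.40):
Base rate for 4062.18 is 11% + $3.93/m².
4062.18 has an FTA preferential rate, but origin Solon is not Velania; base rate stands.
Duty = $261,958.40 × 11% + 3,520 × $3.93 = $42,649.02.

$42,649.02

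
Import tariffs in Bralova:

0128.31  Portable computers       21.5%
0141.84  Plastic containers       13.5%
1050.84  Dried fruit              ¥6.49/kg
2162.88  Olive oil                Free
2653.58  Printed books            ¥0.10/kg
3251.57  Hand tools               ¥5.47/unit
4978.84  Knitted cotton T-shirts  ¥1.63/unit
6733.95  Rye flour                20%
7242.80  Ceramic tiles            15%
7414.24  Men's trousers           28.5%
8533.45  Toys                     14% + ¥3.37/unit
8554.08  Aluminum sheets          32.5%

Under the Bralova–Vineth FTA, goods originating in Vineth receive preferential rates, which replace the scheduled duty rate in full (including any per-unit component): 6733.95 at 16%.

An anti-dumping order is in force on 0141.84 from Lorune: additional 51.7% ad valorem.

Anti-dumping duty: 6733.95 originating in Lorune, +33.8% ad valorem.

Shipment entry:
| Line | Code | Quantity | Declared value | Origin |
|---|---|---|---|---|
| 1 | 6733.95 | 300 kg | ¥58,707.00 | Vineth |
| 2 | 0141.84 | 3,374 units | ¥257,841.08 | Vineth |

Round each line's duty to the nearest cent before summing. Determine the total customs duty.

Line 1 (6733.95, Vineth, 300 kg, ¥58,707.00):
Base rate for 6733.95 is 20%.
Origin Vineth qualifies under the Bralova–Vineth agreement and 6733.95 is covered: preferential rate 16% applies instead.
The additional-duty order on 6733.95 targets Lorune, not Vineth; it does not apply.
Duty = ¥58,707.00 × 16% = ¥9,393.12.
Line 2 (0141.84, Vineth, 3,374 units, ¥257,841.08):
Base rate for 0141.84 is 13.5%.
Origin Vineth is the FTA partner but 0141.84 is not on the preference list; base rate stands.
The additional-duty order on 0141.84 targets Lorune, not Vineth; it does not apply.
Duty = ¥257,841.08 × 13.5% = ¥34,808.55.
Total = ¥9,393.12 + ¥34,808.55 = ¥44,201.67.

¥44,201.67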